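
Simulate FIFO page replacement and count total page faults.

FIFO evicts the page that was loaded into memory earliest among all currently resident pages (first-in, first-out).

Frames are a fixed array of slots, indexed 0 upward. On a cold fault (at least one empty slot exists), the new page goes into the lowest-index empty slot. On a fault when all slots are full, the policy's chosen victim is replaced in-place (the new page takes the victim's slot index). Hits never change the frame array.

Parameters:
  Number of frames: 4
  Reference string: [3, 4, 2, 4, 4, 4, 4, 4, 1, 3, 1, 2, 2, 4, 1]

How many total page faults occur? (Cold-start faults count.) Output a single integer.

Answer: 4

Derivation:
Step 0: ref 3 → FAULT, frames=[3,-,-,-]
Step 1: ref 4 → FAULT, frames=[3,4,-,-]
Step 2: ref 2 → FAULT, frames=[3,4,2,-]
Step 3: ref 4 → HIT, frames=[3,4,2,-]
Step 4: ref 4 → HIT, frames=[3,4,2,-]
Step 5: ref 4 → HIT, frames=[3,4,2,-]
Step 6: ref 4 → HIT, frames=[3,4,2,-]
Step 7: ref 4 → HIT, frames=[3,4,2,-]
Step 8: ref 1 → FAULT, frames=[3,4,2,1]
Step 9: ref 3 → HIT, frames=[3,4,2,1]
Step 10: ref 1 → HIT, frames=[3,4,2,1]
Step 11: ref 2 → HIT, frames=[3,4,2,1]
Step 12: ref 2 → HIT, frames=[3,4,2,1]
Step 13: ref 4 → HIT, frames=[3,4,2,1]
Step 14: ref 1 → HIT, frames=[3,4,2,1]
Total faults: 4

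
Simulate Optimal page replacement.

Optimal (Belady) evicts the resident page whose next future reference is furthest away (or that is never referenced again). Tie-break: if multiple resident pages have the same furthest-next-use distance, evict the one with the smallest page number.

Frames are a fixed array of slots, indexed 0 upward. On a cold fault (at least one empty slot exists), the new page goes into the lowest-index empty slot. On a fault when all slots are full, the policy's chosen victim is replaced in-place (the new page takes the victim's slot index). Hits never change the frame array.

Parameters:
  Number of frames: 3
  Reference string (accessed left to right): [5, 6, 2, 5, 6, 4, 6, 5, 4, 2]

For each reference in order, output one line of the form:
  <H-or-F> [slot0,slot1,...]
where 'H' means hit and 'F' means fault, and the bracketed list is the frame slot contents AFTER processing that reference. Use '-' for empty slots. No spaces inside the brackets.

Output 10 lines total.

F [5,-,-]
F [5,6,-]
F [5,6,2]
H [5,6,2]
H [5,6,2]
F [5,6,4]
H [5,6,4]
H [5,6,4]
H [5,6,4]
F [5,6,2]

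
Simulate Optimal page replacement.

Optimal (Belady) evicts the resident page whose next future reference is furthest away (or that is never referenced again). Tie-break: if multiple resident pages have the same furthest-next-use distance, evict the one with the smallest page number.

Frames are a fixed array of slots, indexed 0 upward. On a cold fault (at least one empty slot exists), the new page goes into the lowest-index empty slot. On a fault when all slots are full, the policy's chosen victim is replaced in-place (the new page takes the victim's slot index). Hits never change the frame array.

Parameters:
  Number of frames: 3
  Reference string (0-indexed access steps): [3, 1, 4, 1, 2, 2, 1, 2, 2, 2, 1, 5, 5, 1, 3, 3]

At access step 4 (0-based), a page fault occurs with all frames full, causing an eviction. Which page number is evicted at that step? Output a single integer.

Step 0: ref 3 -> FAULT, frames=[3,-,-]
Step 1: ref 1 -> FAULT, frames=[3,1,-]
Step 2: ref 4 -> FAULT, frames=[3,1,4]
Step 3: ref 1 -> HIT, frames=[3,1,4]
Step 4: ref 2 -> FAULT, evict 4, frames=[3,1,2]
At step 4: evicted page 4

Answer: 4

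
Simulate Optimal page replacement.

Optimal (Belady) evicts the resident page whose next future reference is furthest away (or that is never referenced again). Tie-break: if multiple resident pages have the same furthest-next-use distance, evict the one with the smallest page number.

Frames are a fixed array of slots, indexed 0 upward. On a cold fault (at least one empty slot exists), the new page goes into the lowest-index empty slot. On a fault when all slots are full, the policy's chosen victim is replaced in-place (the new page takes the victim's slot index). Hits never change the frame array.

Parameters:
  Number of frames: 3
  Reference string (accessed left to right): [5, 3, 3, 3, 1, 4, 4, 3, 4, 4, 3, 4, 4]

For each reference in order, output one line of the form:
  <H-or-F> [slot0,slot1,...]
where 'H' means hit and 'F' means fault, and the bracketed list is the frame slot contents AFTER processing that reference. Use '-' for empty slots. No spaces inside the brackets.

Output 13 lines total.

F [5,-,-]
F [5,3,-]
H [5,3,-]
H [5,3,-]
F [5,3,1]
F [5,3,4]
H [5,3,4]
H [5,3,4]
H [5,3,4]
H [5,3,4]
H [5,3,4]
H [5,3,4]
H [5,3,4]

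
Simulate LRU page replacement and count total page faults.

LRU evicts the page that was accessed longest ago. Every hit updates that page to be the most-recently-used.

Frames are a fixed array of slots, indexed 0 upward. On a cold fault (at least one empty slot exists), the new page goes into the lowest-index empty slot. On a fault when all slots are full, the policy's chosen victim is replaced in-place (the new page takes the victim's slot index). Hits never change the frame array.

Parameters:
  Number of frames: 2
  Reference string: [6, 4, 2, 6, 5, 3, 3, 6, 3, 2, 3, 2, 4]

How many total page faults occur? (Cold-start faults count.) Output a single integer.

Step 0: ref 6 → FAULT, frames=[6,-]
Step 1: ref 4 → FAULT, frames=[6,4]
Step 2: ref 2 → FAULT (evict 6), frames=[2,4]
Step 3: ref 6 → FAULT (evict 4), frames=[2,6]
Step 4: ref 5 → FAULT (evict 2), frames=[5,6]
Step 5: ref 3 → FAULT (evict 6), frames=[5,3]
Step 6: ref 3 → HIT, frames=[5,3]
Step 7: ref 6 → FAULT (evict 5), frames=[6,3]
Step 8: ref 3 → HIT, frames=[6,3]
Step 9: ref 2 → FAULT (evict 6), frames=[2,3]
Step 10: ref 3 → HIT, frames=[2,3]
Step 11: ref 2 → HIT, frames=[2,3]
Step 12: ref 4 → FAULT (evict 3), frames=[2,4]
Total faults: 9

Answer: 9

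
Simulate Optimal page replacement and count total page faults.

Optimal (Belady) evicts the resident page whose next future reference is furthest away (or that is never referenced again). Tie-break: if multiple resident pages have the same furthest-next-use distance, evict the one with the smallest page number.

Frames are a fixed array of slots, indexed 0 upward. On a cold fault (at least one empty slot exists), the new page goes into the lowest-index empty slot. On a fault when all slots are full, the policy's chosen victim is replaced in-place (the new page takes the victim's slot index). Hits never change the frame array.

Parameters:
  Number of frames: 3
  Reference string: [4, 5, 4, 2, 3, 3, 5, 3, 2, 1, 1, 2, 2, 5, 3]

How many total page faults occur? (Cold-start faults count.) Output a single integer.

Step 0: ref 4 → FAULT, frames=[4,-,-]
Step 1: ref 5 → FAULT, frames=[4,5,-]
Step 2: ref 4 → HIT, frames=[4,5,-]
Step 3: ref 2 → FAULT, frames=[4,5,2]
Step 4: ref 3 → FAULT (evict 4), frames=[3,5,2]
Step 5: ref 3 → HIT, frames=[3,5,2]
Step 6: ref 5 → HIT, frames=[3,5,2]
Step 7: ref 3 → HIT, frames=[3,5,2]
Step 8: ref 2 → HIT, frames=[3,5,2]
Step 9: ref 1 → FAULT (evict 3), frames=[1,5,2]
Step 10: ref 1 → HIT, frames=[1,5,2]
Step 11: ref 2 → HIT, frames=[1,5,2]
Step 12: ref 2 → HIT, frames=[1,5,2]
Step 13: ref 5 → HIT, frames=[1,5,2]
Step 14: ref 3 → FAULT (evict 1), frames=[3,5,2]
Total faults: 6

Answer: 6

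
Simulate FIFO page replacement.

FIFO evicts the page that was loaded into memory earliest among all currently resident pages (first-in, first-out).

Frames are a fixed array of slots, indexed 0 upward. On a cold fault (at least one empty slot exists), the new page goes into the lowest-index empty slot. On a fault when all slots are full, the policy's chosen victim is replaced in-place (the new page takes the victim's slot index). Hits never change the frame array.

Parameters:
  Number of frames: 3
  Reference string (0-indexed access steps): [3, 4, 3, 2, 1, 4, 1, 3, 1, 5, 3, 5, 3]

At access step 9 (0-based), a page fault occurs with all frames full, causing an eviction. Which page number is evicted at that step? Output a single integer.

Answer: 2

Derivation:
Step 0: ref 3 -> FAULT, frames=[3,-,-]
Step 1: ref 4 -> FAULT, frames=[3,4,-]
Step 2: ref 3 -> HIT, frames=[3,4,-]
Step 3: ref 2 -> FAULT, frames=[3,4,2]
Step 4: ref 1 -> FAULT, evict 3, frames=[1,4,2]
Step 5: ref 4 -> HIT, frames=[1,4,2]
Step 6: ref 1 -> HIT, frames=[1,4,2]
Step 7: ref 3 -> FAULT, evict 4, frames=[1,3,2]
Step 8: ref 1 -> HIT, frames=[1,3,2]
Step 9: ref 5 -> FAULT, evict 2, frames=[1,3,5]
At step 9: evicted page 2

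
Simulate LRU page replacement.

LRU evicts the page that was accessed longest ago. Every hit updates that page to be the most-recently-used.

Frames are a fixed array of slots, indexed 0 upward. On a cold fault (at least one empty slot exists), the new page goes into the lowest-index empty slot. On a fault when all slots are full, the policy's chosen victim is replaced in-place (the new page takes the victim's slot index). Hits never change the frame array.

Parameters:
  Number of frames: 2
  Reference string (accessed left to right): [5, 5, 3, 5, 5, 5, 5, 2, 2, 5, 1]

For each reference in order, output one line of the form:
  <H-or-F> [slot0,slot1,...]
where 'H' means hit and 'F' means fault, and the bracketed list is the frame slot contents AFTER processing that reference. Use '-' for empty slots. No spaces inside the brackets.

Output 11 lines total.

F [5,-]
H [5,-]
F [5,3]
H [5,3]
H [5,3]
H [5,3]
H [5,3]
F [5,2]
H [5,2]
H [5,2]
F [5,1]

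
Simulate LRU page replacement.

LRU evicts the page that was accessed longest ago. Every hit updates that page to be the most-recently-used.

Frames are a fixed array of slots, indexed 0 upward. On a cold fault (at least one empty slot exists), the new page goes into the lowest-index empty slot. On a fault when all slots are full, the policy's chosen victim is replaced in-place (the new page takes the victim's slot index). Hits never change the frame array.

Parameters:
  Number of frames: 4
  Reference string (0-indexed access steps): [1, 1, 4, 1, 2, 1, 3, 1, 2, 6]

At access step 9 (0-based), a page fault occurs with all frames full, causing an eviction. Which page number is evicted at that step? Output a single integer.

Answer: 4

Derivation:
Step 0: ref 1 -> FAULT, frames=[1,-,-,-]
Step 1: ref 1 -> HIT, frames=[1,-,-,-]
Step 2: ref 4 -> FAULT, frames=[1,4,-,-]
Step 3: ref 1 -> HIT, frames=[1,4,-,-]
Step 4: ref 2 -> FAULT, frames=[1,4,2,-]
Step 5: ref 1 -> HIT, frames=[1,4,2,-]
Step 6: ref 3 -> FAULT, frames=[1,4,2,3]
Step 7: ref 1 -> HIT, frames=[1,4,2,3]
Step 8: ref 2 -> HIT, frames=[1,4,2,3]
Step 9: ref 6 -> FAULT, evict 4, frames=[1,6,2,3]
At step 9: evicted page 4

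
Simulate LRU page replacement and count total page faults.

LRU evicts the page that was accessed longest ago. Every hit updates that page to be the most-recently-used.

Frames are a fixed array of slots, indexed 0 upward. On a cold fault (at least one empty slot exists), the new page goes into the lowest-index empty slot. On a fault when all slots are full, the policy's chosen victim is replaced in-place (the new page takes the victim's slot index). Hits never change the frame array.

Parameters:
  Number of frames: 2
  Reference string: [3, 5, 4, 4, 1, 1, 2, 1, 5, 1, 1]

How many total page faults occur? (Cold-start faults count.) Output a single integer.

Answer: 6

Derivation:
Step 0: ref 3 → FAULT, frames=[3,-]
Step 1: ref 5 → FAULT, frames=[3,5]
Step 2: ref 4 → FAULT (evict 3), frames=[4,5]
Step 3: ref 4 → HIT, frames=[4,5]
Step 4: ref 1 → FAULT (evict 5), frames=[4,1]
Step 5: ref 1 → HIT, frames=[4,1]
Step 6: ref 2 → FAULT (evict 4), frames=[2,1]
Step 7: ref 1 → HIT, frames=[2,1]
Step 8: ref 5 → FAULT (evict 2), frames=[5,1]
Step 9: ref 1 → HIT, frames=[5,1]
Step 10: ref 1 → HIT, frames=[5,1]
Total faults: 6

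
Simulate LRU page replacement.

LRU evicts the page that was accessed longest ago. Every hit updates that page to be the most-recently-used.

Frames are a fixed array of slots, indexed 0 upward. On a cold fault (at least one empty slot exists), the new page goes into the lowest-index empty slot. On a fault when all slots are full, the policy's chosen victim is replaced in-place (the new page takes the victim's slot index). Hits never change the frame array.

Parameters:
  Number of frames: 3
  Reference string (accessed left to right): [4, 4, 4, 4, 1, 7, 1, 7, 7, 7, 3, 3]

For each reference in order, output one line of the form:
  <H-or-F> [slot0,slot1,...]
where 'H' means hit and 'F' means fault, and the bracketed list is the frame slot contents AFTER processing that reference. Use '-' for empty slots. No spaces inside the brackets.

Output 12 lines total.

F [4,-,-]
H [4,-,-]
H [4,-,-]
H [4,-,-]
F [4,1,-]
F [4,1,7]
H [4,1,7]
H [4,1,7]
H [4,1,7]
H [4,1,7]
F [3,1,7]
H [3,1,7]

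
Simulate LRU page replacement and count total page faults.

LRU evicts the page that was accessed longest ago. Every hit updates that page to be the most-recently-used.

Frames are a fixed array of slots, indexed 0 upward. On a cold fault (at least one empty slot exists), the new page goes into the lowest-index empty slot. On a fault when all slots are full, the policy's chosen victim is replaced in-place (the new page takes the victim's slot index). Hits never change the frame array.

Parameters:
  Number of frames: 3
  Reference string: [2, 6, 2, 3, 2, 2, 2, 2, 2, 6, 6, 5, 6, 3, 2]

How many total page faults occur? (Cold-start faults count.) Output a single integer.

Step 0: ref 2 → FAULT, frames=[2,-,-]
Step 1: ref 6 → FAULT, frames=[2,6,-]
Step 2: ref 2 → HIT, frames=[2,6,-]
Step 3: ref 3 → FAULT, frames=[2,6,3]
Step 4: ref 2 → HIT, frames=[2,6,3]
Step 5: ref 2 → HIT, frames=[2,6,3]
Step 6: ref 2 → HIT, frames=[2,6,3]
Step 7: ref 2 → HIT, frames=[2,6,3]
Step 8: ref 2 → HIT, frames=[2,6,3]
Step 9: ref 6 → HIT, frames=[2,6,3]
Step 10: ref 6 → HIT, frames=[2,6,3]
Step 11: ref 5 → FAULT (evict 3), frames=[2,6,5]
Step 12: ref 6 → HIT, frames=[2,6,5]
Step 13: ref 3 → FAULT (evict 2), frames=[3,6,5]
Step 14: ref 2 → FAULT (evict 5), frames=[3,6,2]
Total faults: 6

Answer: 6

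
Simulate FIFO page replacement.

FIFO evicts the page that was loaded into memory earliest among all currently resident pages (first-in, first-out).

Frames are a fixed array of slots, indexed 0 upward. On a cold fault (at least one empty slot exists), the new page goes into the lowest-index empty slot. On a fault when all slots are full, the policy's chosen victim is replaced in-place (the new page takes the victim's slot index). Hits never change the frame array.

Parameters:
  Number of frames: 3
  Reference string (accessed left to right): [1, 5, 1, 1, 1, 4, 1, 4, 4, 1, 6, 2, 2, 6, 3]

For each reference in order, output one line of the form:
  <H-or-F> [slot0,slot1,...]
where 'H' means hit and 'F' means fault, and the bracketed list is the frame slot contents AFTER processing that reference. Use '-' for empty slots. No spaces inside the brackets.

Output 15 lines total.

F [1,-,-]
F [1,5,-]
H [1,5,-]
H [1,5,-]
H [1,5,-]
F [1,5,4]
H [1,5,4]
H [1,5,4]
H [1,5,4]
H [1,5,4]
F [6,5,4]
F [6,2,4]
H [6,2,4]
H [6,2,4]
F [6,2,3]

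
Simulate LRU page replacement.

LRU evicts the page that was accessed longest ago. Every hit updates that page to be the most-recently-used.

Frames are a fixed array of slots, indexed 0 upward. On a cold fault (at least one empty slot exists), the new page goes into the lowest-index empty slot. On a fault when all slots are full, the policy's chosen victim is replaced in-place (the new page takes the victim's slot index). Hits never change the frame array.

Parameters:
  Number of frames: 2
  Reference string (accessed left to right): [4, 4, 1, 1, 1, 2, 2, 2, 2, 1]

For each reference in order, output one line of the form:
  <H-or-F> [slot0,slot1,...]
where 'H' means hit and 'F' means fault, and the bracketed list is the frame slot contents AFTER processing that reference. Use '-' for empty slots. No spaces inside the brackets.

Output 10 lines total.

F [4,-]
H [4,-]
F [4,1]
H [4,1]
H [4,1]
F [2,1]
H [2,1]
H [2,1]
H [2,1]
H [2,1]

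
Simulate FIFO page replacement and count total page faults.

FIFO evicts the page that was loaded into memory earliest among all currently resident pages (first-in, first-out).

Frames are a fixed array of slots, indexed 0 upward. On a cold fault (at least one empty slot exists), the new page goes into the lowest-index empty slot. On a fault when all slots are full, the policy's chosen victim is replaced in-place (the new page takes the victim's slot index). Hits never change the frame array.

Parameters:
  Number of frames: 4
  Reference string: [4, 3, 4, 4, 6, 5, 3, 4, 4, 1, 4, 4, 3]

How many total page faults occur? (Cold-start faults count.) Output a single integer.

Answer: 7

Derivation:
Step 0: ref 4 → FAULT, frames=[4,-,-,-]
Step 1: ref 3 → FAULT, frames=[4,3,-,-]
Step 2: ref 4 → HIT, frames=[4,3,-,-]
Step 3: ref 4 → HIT, frames=[4,3,-,-]
Step 4: ref 6 → FAULT, frames=[4,3,6,-]
Step 5: ref 5 → FAULT, frames=[4,3,6,5]
Step 6: ref 3 → HIT, frames=[4,3,6,5]
Step 7: ref 4 → HIT, frames=[4,3,6,5]
Step 8: ref 4 → HIT, frames=[4,3,6,5]
Step 9: ref 1 → FAULT (evict 4), frames=[1,3,6,5]
Step 10: ref 4 → FAULT (evict 3), frames=[1,4,6,5]
Step 11: ref 4 → HIT, frames=[1,4,6,5]
Step 12: ref 3 → FAULT (evict 6), frames=[1,4,3,5]
Total faults: 7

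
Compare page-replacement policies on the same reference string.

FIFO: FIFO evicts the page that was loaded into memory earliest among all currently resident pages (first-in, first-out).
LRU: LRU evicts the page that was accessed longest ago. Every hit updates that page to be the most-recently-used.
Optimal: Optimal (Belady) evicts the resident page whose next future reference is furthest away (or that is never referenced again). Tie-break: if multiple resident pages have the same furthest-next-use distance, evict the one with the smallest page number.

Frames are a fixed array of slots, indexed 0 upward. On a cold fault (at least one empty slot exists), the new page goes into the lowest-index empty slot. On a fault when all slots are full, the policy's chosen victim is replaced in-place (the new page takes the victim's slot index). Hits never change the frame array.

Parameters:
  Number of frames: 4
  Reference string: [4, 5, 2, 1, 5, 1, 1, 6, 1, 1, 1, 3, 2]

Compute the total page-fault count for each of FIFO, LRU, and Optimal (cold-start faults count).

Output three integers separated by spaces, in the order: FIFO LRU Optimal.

Answer: 6 7 6

Derivation:
--- FIFO ---
  step 0: ref 4 -> FAULT, frames=[4,-,-,-] (faults so far: 1)
  step 1: ref 5 -> FAULT, frames=[4,5,-,-] (faults so far: 2)
  step 2: ref 2 -> FAULT, frames=[4,5,2,-] (faults so far: 3)
  step 3: ref 1 -> FAULT, frames=[4,5,2,1] (faults so far: 4)
  step 4: ref 5 -> HIT, frames=[4,5,2,1] (faults so far: 4)
  step 5: ref 1 -> HIT, frames=[4,5,2,1] (faults so far: 4)
  step 6: ref 1 -> HIT, frames=[4,5,2,1] (faults so far: 4)
  step 7: ref 6 -> FAULT, evict 4, frames=[6,5,2,1] (faults so far: 5)
  step 8: ref 1 -> HIT, frames=[6,5,2,1] (faults so far: 5)
  step 9: ref 1 -> HIT, frames=[6,5,2,1] (faults so far: 5)
  step 10: ref 1 -> HIT, frames=[6,5,2,1] (faults so far: 5)
  step 11: ref 3 -> FAULT, evict 5, frames=[6,3,2,1] (faults so far: 6)
  step 12: ref 2 -> HIT, frames=[6,3,2,1] (faults so far: 6)
  FIFO total faults: 6
--- LRU ---
  step 0: ref 4 -> FAULT, frames=[4,-,-,-] (faults so far: 1)
  step 1: ref 5 -> FAULT, frames=[4,5,-,-] (faults so far: 2)
  step 2: ref 2 -> FAULT, frames=[4,5,2,-] (faults so far: 3)
  step 3: ref 1 -> FAULT, frames=[4,5,2,1] (faults so far: 4)
  step 4: ref 5 -> HIT, frames=[4,5,2,1] (faults so far: 4)
  step 5: ref 1 -> HIT, frames=[4,5,2,1] (faults so far: 4)
  step 6: ref 1 -> HIT, frames=[4,5,2,1] (faults so far: 4)
  step 7: ref 6 -> FAULT, evict 4, frames=[6,5,2,1] (faults so far: 5)
  step 8: ref 1 -> HIT, frames=[6,5,2,1] (faults so far: 5)
  step 9: ref 1 -> HIT, frames=[6,5,2,1] (faults so far: 5)
  step 10: ref 1 -> HIT, frames=[6,5,2,1] (faults so far: 5)
  step 11: ref 3 -> FAULT, evict 2, frames=[6,5,3,1] (faults so far: 6)
  step 12: ref 2 -> FAULT, evict 5, frames=[6,2,3,1] (faults so far: 7)
  LRU total faults: 7
--- Optimal ---
  step 0: ref 4 -> FAULT, frames=[4,-,-,-] (faults so far: 1)
  step 1: ref 5 -> FAULT, frames=[4,5,-,-] (faults so far: 2)
  step 2: ref 2 -> FAULT, frames=[4,5,2,-] (faults so far: 3)
  step 3: ref 1 -> FAULT, frames=[4,5,2,1] (faults so far: 4)
  step 4: ref 5 -> HIT, frames=[4,5,2,1] (faults so far: 4)
  step 5: ref 1 -> HIT, frames=[4,5,2,1] (faults so far: 4)
  step 6: ref 1 -> HIT, frames=[4,5,2,1] (faults so far: 4)
  step 7: ref 6 -> FAULT, evict 4, frames=[6,5,2,1] (faults so far: 5)
  step 8: ref 1 -> HIT, frames=[6,5,2,1] (faults so far: 5)
  step 9: ref 1 -> HIT, frames=[6,5,2,1] (faults so far: 5)
  step 10: ref 1 -> HIT, frames=[6,5,2,1] (faults so far: 5)
  step 11: ref 3 -> FAULT, evict 1, frames=[6,5,2,3] (faults so far: 6)
  step 12: ref 2 -> HIT, frames=[6,5,2,3] (faults so far: 6)
  Optimal total faults: 6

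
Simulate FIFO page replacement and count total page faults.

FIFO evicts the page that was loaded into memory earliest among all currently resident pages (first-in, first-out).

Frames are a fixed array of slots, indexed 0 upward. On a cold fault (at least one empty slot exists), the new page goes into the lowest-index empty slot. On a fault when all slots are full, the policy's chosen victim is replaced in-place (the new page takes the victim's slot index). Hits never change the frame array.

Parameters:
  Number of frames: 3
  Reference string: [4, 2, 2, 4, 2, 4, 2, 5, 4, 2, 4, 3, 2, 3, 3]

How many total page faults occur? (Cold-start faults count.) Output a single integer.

Answer: 4

Derivation:
Step 0: ref 4 → FAULT, frames=[4,-,-]
Step 1: ref 2 → FAULT, frames=[4,2,-]
Step 2: ref 2 → HIT, frames=[4,2,-]
Step 3: ref 4 → HIT, frames=[4,2,-]
Step 4: ref 2 → HIT, frames=[4,2,-]
Step 5: ref 4 → HIT, frames=[4,2,-]
Step 6: ref 2 → HIT, frames=[4,2,-]
Step 7: ref 5 → FAULT, frames=[4,2,5]
Step 8: ref 4 → HIT, frames=[4,2,5]
Step 9: ref 2 → HIT, frames=[4,2,5]
Step 10: ref 4 → HIT, frames=[4,2,5]
Step 11: ref 3 → FAULT (evict 4), frames=[3,2,5]
Step 12: ref 2 → HIT, frames=[3,2,5]
Step 13: ref 3 → HIT, frames=[3,2,5]
Step 14: ref 3 → HIT, frames=[3,2,5]
Total faults: 4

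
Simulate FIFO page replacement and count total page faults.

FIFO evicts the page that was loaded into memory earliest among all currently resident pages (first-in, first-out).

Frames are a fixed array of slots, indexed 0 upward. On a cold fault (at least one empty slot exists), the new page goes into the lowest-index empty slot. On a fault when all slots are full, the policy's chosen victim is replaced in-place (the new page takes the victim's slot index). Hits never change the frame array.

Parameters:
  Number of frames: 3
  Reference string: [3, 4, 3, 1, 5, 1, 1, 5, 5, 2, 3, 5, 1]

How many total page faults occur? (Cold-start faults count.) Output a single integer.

Answer: 7

Derivation:
Step 0: ref 3 → FAULT, frames=[3,-,-]
Step 1: ref 4 → FAULT, frames=[3,4,-]
Step 2: ref 3 → HIT, frames=[3,4,-]
Step 3: ref 1 → FAULT, frames=[3,4,1]
Step 4: ref 5 → FAULT (evict 3), frames=[5,4,1]
Step 5: ref 1 → HIT, frames=[5,4,1]
Step 6: ref 1 → HIT, frames=[5,4,1]
Step 7: ref 5 → HIT, frames=[5,4,1]
Step 8: ref 5 → HIT, frames=[5,4,1]
Step 9: ref 2 → FAULT (evict 4), frames=[5,2,1]
Step 10: ref 3 → FAULT (evict 1), frames=[5,2,3]
Step 11: ref 5 → HIT, frames=[5,2,3]
Step 12: ref 1 → FAULT (evict 5), frames=[1,2,3]
Total faults: 7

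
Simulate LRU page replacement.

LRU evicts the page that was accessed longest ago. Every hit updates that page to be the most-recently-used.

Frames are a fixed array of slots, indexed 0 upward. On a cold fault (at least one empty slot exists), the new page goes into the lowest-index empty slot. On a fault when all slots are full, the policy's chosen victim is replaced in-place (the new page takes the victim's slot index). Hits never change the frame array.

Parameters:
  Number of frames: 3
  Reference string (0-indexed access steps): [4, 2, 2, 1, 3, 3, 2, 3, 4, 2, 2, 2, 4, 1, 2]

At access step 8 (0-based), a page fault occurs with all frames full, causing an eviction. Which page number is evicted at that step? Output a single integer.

Answer: 1

Derivation:
Step 0: ref 4 -> FAULT, frames=[4,-,-]
Step 1: ref 2 -> FAULT, frames=[4,2,-]
Step 2: ref 2 -> HIT, frames=[4,2,-]
Step 3: ref 1 -> FAULT, frames=[4,2,1]
Step 4: ref 3 -> FAULT, evict 4, frames=[3,2,1]
Step 5: ref 3 -> HIT, frames=[3,2,1]
Step 6: ref 2 -> HIT, frames=[3,2,1]
Step 7: ref 3 -> HIT, frames=[3,2,1]
Step 8: ref 4 -> FAULT, evict 1, frames=[3,2,4]
At step 8: evicted page 1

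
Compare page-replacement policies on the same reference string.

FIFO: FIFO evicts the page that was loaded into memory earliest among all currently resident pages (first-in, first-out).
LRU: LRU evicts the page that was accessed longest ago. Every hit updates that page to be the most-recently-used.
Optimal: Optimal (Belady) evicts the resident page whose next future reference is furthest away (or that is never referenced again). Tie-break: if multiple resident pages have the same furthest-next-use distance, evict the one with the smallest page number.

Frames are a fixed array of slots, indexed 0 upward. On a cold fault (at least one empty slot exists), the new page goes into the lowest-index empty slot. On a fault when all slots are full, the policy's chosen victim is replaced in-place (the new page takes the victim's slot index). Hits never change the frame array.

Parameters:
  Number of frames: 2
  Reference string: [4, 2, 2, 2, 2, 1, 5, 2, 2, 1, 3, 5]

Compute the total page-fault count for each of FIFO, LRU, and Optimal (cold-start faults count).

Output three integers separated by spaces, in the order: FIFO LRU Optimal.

--- FIFO ---
  step 0: ref 4 -> FAULT, frames=[4,-] (faults so far: 1)
  step 1: ref 2 -> FAULT, frames=[4,2] (faults so far: 2)
  step 2: ref 2 -> HIT, frames=[4,2] (faults so far: 2)
  step 3: ref 2 -> HIT, frames=[4,2] (faults so far: 2)
  step 4: ref 2 -> HIT, frames=[4,2] (faults so far: 2)
  step 5: ref 1 -> FAULT, evict 4, frames=[1,2] (faults so far: 3)
  step 6: ref 5 -> FAULT, evict 2, frames=[1,5] (faults so far: 4)
  step 7: ref 2 -> FAULT, evict 1, frames=[2,5] (faults so far: 5)
  step 8: ref 2 -> HIT, frames=[2,5] (faults so far: 5)
  step 9: ref 1 -> FAULT, evict 5, frames=[2,1] (faults so far: 6)
  step 10: ref 3 -> FAULT, evict 2, frames=[3,1] (faults so far: 7)
  step 11: ref 5 -> FAULT, evict 1, frames=[3,5] (faults so far: 8)
  FIFO total faults: 8
--- LRU ---
  step 0: ref 4 -> FAULT, frames=[4,-] (faults so far: 1)
  step 1: ref 2 -> FAULT, frames=[4,2] (faults so far: 2)
  step 2: ref 2 -> HIT, frames=[4,2] (faults so far: 2)
  step 3: ref 2 -> HIT, frames=[4,2] (faults so far: 2)
  step 4: ref 2 -> HIT, frames=[4,2] (faults so far: 2)
  step 5: ref 1 -> FAULT, evict 4, frames=[1,2] (faults so far: 3)
  step 6: ref 5 -> FAULT, evict 2, frames=[1,5] (faults so far: 4)
  step 7: ref 2 -> FAULT, evict 1, frames=[2,5] (faults so far: 5)
  step 8: ref 2 -> HIT, frames=[2,5] (faults so far: 5)
  step 9: ref 1 -> FAULT, evict 5, frames=[2,1] (faults so far: 6)
  step 10: ref 3 -> FAULT, evict 2, frames=[3,1] (faults so far: 7)
  step 11: ref 5 -> FAULT, evict 1, frames=[3,5] (faults so far: 8)
  LRU total faults: 8
--- Optimal ---
  step 0: ref 4 -> FAULT, frames=[4,-] (faults so far: 1)
  step 1: ref 2 -> FAULT, frames=[4,2] (faults so far: 2)
  step 2: ref 2 -> HIT, frames=[4,2] (faults so far: 2)
  step 3: ref 2 -> HIT, frames=[4,2] (faults so far: 2)
  step 4: ref 2 -> HIT, frames=[4,2] (faults so far: 2)
  step 5: ref 1 -> FAULT, evict 4, frames=[1,2] (faults so far: 3)
  step 6: ref 5 -> FAULT, evict 1, frames=[5,2] (faults so far: 4)
  step 7: ref 2 -> HIT, frames=[5,2] (faults so far: 4)
  step 8: ref 2 -> HIT, frames=[5,2] (faults so far: 4)
  step 9: ref 1 -> FAULT, evict 2, frames=[5,1] (faults so far: 5)
  step 10: ref 3 -> FAULT, evict 1, frames=[5,3] (faults so far: 6)
  step 11: ref 5 -> HIT, frames=[5,3] (faults so far: 6)
  Optimal total faults: 6

Answer: 8 8 6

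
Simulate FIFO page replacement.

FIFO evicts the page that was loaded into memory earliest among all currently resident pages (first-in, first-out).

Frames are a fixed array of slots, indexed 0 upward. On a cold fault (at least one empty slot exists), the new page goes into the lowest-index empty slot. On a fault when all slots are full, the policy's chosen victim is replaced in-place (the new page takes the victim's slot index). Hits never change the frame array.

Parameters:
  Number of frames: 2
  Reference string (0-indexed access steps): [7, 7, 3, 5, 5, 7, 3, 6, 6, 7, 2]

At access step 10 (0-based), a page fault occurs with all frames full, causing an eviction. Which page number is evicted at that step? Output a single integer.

Answer: 6

Derivation:
Step 0: ref 7 -> FAULT, frames=[7,-]
Step 1: ref 7 -> HIT, frames=[7,-]
Step 2: ref 3 -> FAULT, frames=[7,3]
Step 3: ref 5 -> FAULT, evict 7, frames=[5,3]
Step 4: ref 5 -> HIT, frames=[5,3]
Step 5: ref 7 -> FAULT, evict 3, frames=[5,7]
Step 6: ref 3 -> FAULT, evict 5, frames=[3,7]
Step 7: ref 6 -> FAULT, evict 7, frames=[3,6]
Step 8: ref 6 -> HIT, frames=[3,6]
Step 9: ref 7 -> FAULT, evict 3, frames=[7,6]
Step 10: ref 2 -> FAULT, evict 6, frames=[7,2]
At step 10: evicted page 6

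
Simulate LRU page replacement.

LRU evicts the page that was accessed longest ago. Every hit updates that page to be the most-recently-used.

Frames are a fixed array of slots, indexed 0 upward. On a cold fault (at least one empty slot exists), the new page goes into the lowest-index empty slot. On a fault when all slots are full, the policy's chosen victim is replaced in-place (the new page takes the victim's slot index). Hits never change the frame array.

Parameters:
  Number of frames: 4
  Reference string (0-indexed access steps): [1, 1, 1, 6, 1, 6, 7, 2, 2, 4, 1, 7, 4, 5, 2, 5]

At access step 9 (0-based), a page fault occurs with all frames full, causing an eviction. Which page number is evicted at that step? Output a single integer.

Step 0: ref 1 -> FAULT, frames=[1,-,-,-]
Step 1: ref 1 -> HIT, frames=[1,-,-,-]
Step 2: ref 1 -> HIT, frames=[1,-,-,-]
Step 3: ref 6 -> FAULT, frames=[1,6,-,-]
Step 4: ref 1 -> HIT, frames=[1,6,-,-]
Step 5: ref 6 -> HIT, frames=[1,6,-,-]
Step 6: ref 7 -> FAULT, frames=[1,6,7,-]
Step 7: ref 2 -> FAULT, frames=[1,6,7,2]
Step 8: ref 2 -> HIT, frames=[1,6,7,2]
Step 9: ref 4 -> FAULT, evict 1, frames=[4,6,7,2]
At step 9: evicted page 1

Answer: 1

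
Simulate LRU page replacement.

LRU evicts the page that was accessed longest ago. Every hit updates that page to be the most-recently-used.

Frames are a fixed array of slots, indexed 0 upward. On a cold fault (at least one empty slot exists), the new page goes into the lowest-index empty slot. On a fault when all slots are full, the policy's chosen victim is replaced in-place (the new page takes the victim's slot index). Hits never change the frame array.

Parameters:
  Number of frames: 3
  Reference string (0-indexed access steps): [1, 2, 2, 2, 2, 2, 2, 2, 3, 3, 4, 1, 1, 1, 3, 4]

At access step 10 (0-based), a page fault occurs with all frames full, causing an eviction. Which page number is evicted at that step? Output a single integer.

Answer: 1

Derivation:
Step 0: ref 1 -> FAULT, frames=[1,-,-]
Step 1: ref 2 -> FAULT, frames=[1,2,-]
Step 2: ref 2 -> HIT, frames=[1,2,-]
Step 3: ref 2 -> HIT, frames=[1,2,-]
Step 4: ref 2 -> HIT, frames=[1,2,-]
Step 5: ref 2 -> HIT, frames=[1,2,-]
Step 6: ref 2 -> HIT, frames=[1,2,-]
Step 7: ref 2 -> HIT, frames=[1,2,-]
Step 8: ref 3 -> FAULT, frames=[1,2,3]
Step 9: ref 3 -> HIT, frames=[1,2,3]
Step 10: ref 4 -> FAULT, evict 1, frames=[4,2,3]
At step 10: evicted page 1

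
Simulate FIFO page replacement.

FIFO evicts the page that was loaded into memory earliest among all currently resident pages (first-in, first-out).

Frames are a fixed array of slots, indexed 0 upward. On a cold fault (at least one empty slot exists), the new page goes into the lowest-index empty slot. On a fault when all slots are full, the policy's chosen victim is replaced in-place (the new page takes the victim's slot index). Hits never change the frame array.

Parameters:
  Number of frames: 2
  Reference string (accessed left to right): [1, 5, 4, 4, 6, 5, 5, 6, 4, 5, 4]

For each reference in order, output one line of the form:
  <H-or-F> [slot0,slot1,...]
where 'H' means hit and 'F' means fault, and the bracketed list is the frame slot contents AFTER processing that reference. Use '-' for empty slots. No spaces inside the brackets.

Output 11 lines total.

F [1,-]
F [1,5]
F [4,5]
H [4,5]
F [4,6]
F [5,6]
H [5,6]
H [5,6]
F [5,4]
H [5,4]
H [5,4]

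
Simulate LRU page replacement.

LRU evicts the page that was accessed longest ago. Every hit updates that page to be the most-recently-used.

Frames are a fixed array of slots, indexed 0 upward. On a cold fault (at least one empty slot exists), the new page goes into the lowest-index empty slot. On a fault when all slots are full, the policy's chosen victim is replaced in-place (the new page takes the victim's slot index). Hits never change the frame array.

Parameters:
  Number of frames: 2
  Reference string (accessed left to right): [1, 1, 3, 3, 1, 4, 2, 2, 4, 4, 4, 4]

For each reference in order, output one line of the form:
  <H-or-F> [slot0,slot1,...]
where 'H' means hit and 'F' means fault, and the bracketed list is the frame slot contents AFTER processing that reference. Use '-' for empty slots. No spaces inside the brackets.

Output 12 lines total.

F [1,-]
H [1,-]
F [1,3]
H [1,3]
H [1,3]
F [1,4]
F [2,4]
H [2,4]
H [2,4]
H [2,4]
H [2,4]
H [2,4]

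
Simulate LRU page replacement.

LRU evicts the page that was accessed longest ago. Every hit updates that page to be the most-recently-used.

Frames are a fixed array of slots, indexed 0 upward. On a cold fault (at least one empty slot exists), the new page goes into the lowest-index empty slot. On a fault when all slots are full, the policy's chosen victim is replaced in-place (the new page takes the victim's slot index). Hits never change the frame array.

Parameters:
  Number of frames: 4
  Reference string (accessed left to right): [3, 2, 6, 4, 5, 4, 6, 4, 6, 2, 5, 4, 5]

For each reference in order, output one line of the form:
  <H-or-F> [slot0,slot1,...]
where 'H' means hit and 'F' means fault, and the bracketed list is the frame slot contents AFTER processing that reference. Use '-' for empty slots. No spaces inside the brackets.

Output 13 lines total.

F [3,-,-,-]
F [3,2,-,-]
F [3,2,6,-]
F [3,2,6,4]
F [5,2,6,4]
H [5,2,6,4]
H [5,2,6,4]
H [5,2,6,4]
H [5,2,6,4]
H [5,2,6,4]
H [5,2,6,4]
H [5,2,6,4]
H [5,2,6,4]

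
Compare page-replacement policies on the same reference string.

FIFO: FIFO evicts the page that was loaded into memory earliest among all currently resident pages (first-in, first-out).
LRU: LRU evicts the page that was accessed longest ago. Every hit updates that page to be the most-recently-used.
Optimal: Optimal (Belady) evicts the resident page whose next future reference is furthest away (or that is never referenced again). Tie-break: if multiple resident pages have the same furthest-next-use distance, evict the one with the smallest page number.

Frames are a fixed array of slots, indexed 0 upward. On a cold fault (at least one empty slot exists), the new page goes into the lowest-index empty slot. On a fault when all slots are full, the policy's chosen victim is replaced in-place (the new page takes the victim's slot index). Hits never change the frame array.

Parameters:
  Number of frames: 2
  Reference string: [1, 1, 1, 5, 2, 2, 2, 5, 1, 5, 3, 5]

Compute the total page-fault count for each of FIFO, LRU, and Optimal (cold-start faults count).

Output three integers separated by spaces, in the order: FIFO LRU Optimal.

--- FIFO ---
  step 0: ref 1 -> FAULT, frames=[1,-] (faults so far: 1)
  step 1: ref 1 -> HIT, frames=[1,-] (faults so far: 1)
  step 2: ref 1 -> HIT, frames=[1,-] (faults so far: 1)
  step 3: ref 5 -> FAULT, frames=[1,5] (faults so far: 2)
  step 4: ref 2 -> FAULT, evict 1, frames=[2,5] (faults so far: 3)
  step 5: ref 2 -> HIT, frames=[2,5] (faults so far: 3)
  step 6: ref 2 -> HIT, frames=[2,5] (faults so far: 3)
  step 7: ref 5 -> HIT, frames=[2,5] (faults so far: 3)
  step 8: ref 1 -> FAULT, evict 5, frames=[2,1] (faults so far: 4)
  step 9: ref 5 -> FAULT, evict 2, frames=[5,1] (faults so far: 5)
  step 10: ref 3 -> FAULT, evict 1, frames=[5,3] (faults so far: 6)
  step 11: ref 5 -> HIT, frames=[5,3] (faults so far: 6)
  FIFO total faults: 6
--- LRU ---
  step 0: ref 1 -> FAULT, frames=[1,-] (faults so far: 1)
  step 1: ref 1 -> HIT, frames=[1,-] (faults so far: 1)
  step 2: ref 1 -> HIT, frames=[1,-] (faults so far: 1)
  step 3: ref 5 -> FAULT, frames=[1,5] (faults so far: 2)
  step 4: ref 2 -> FAULT, evict 1, frames=[2,5] (faults so far: 3)
  step 5: ref 2 -> HIT, frames=[2,5] (faults so far: 3)
  step 6: ref 2 -> HIT, frames=[2,5] (faults so far: 3)
  step 7: ref 5 -> HIT, frames=[2,5] (faults so far: 3)
  step 8: ref 1 -> FAULT, evict 2, frames=[1,5] (faults so far: 4)
  step 9: ref 5 -> HIT, frames=[1,5] (faults so far: 4)
  step 10: ref 3 -> FAULT, evict 1, frames=[3,5] (faults so far: 5)
  step 11: ref 5 -> HIT, frames=[3,5] (faults so far: 5)
  LRU total faults: 5
--- Optimal ---
  step 0: ref 1 -> FAULT, frames=[1,-] (faults so far: 1)
  step 1: ref 1 -> HIT, frames=[1,-] (faults so far: 1)
  step 2: ref 1 -> HIT, frames=[1,-] (faults so far: 1)
  step 3: ref 5 -> FAULT, frames=[1,5] (faults so far: 2)
  step 4: ref 2 -> FAULT, evict 1, frames=[2,5] (faults so far: 3)
  step 5: ref 2 -> HIT, frames=[2,5] (faults so far: 3)
  step 6: ref 2 -> HIT, frames=[2,5] (faults so far: 3)
  step 7: ref 5 -> HIT, frames=[2,5] (faults so far: 3)
  step 8: ref 1 -> FAULT, evict 2, frames=[1,5] (faults so far: 4)
  step 9: ref 5 -> HIT, frames=[1,5] (faults so far: 4)
  step 10: ref 3 -> FAULT, evict 1, frames=[3,5] (faults so far: 5)
  step 11: ref 5 -> HIT, frames=[3,5] (faults so far: 5)
  Optimal total faults: 5

Answer: 6 5 5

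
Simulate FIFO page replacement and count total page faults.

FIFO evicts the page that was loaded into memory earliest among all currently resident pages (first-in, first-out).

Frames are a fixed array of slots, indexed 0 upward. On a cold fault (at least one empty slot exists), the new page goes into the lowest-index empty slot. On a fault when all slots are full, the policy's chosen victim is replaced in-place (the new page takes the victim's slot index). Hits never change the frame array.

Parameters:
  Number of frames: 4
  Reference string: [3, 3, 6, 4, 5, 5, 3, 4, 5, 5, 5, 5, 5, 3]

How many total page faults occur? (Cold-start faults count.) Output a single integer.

Answer: 4

Derivation:
Step 0: ref 3 → FAULT, frames=[3,-,-,-]
Step 1: ref 3 → HIT, frames=[3,-,-,-]
Step 2: ref 6 → FAULT, frames=[3,6,-,-]
Step 3: ref 4 → FAULT, frames=[3,6,4,-]
Step 4: ref 5 → FAULT, frames=[3,6,4,5]
Step 5: ref 5 → HIT, frames=[3,6,4,5]
Step 6: ref 3 → HIT, frames=[3,6,4,5]
Step 7: ref 4 → HIT, frames=[3,6,4,5]
Step 8: ref 5 → HIT, frames=[3,6,4,5]
Step 9: ref 5 → HIT, frames=[3,6,4,5]
Step 10: ref 5 → HIT, frames=[3,6,4,5]
Step 11: ref 5 → HIT, frames=[3,6,4,5]
Step 12: ref 5 → HIT, frames=[3,6,4,5]
Step 13: ref 3 → HIT, frames=[3,6,4,5]
Total faults: 4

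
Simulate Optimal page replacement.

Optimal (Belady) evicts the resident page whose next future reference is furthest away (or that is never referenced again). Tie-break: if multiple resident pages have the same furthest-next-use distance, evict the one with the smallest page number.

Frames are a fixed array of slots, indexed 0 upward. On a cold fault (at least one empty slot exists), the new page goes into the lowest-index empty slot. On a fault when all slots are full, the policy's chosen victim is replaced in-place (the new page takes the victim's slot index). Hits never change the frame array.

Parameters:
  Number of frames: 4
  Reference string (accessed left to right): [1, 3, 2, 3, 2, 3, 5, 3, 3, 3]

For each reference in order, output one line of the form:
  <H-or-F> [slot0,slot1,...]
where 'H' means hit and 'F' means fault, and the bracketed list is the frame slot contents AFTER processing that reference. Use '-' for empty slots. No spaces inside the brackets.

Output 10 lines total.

F [1,-,-,-]
F [1,3,-,-]
F [1,3,2,-]
H [1,3,2,-]
H [1,3,2,-]
H [1,3,2,-]
F [1,3,2,5]
H [1,3,2,5]
H [1,3,2,5]
H [1,3,2,5]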